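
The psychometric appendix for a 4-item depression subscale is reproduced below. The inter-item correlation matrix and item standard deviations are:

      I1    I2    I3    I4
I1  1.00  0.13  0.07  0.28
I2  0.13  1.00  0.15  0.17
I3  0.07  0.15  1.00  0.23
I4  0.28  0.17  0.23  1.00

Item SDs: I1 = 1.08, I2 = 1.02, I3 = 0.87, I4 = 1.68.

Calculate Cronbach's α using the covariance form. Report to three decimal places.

Cronbach's α = 0.451

Σσ²ᵢ = 1.08² + 1.02² + 0.87² + 1.68² = 5.7861
Covariances σ_ij = r_ij · s_i · s_j:
  σ(I1,I2) = 0.13 × 1.08 × 1.02 = 0.1432
  σ(I1,I3) = 0.07 × 1.08 × 0.87 = 0.0658
  σ(I1,I4) = 0.28 × 1.08 × 1.68 = 0.5080
  σ(I2,I3) = 0.15 × 1.02 × 0.87 = 0.1331
  σ(I2,I4) = 0.17 × 1.02 × 1.68 = 0.2913
  σ(I3,I4) = 0.23 × 0.87 × 1.68 = 0.3362
σ²_T = Σσ²ᵢ + 2·Σσ_ij = 5.7861 + 2 × 1.4776 = 8.7413
α = (4/3)·(1 − 5.7861/8.7413) = 0.451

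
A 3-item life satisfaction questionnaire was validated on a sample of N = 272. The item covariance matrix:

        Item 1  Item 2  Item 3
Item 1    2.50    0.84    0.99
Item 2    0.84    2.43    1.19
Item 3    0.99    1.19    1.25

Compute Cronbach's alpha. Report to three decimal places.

Σσᵢ² = 2.50 + 2.43 + 1.25 = 6.18
Sum of off-diagonal covariances = 3.02
σ²_T = 6.18 + 2 × 3.02 = 12.22
α = (k/(k−1))·(1 − Σσᵢ²/σ²_T) = (3/2)·(1 − 6.18/12.22) = 0.741

α = 0.741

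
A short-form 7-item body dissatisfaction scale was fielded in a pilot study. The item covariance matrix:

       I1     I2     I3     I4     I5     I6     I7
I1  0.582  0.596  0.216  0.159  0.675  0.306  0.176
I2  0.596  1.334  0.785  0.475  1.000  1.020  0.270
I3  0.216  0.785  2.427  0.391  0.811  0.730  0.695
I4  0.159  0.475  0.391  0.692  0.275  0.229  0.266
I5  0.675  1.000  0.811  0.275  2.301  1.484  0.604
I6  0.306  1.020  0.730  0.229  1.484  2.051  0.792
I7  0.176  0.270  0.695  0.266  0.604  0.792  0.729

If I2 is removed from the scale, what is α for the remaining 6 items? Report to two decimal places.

Remaining items: I1, I3, I4, I5, I6, I7 (k = 6).
Σσ²ᵢ = 0.582 + 2.427 + 0.692 + 2.301 + 2.051 + 0.729 = 8.782
Var(T) = 8.782 + 2 × 7.809 = 24.400
α (item deleted) = (6/5)·(1 − 8.782/24.400) = 0.77

α = 0.77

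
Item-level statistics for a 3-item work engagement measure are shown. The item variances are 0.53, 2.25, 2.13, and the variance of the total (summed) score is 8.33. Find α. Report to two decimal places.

Σσᵢ² = 0.53 + 2.25 + 2.13 = 4.91
α = (k/(k−1))·(1 − Σσᵢ²/Var(T)) = (3/2)·(1 − 4.91/8.33) = 0.62

α = 0.62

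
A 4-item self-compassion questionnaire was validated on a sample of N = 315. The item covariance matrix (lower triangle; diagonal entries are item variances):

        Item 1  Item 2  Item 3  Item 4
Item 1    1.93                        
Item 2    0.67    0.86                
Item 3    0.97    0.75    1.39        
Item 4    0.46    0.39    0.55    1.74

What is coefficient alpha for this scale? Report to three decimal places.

ΣVar(i) = 1.93 + 0.86 + 1.39 + 1.74 = 5.92
Σ_{i<j} σ_ij = 3.79
σ²_T = 5.92 + 2 × 3.79 = 13.50
α = (k/(k−1))·(1 − ΣVar(i)/σ²_T) = (4/3)·(1 − 5.92/13.50) = 0.749

coefficient alpha = 0.749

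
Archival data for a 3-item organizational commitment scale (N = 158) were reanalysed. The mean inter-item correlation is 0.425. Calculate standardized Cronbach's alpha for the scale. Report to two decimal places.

Standardized α = k·r̄ / (1 + (k−1)·r̄) = 3 × 0.425 / (1 + 2 × 0.425)
  = 1.2750 / 1.8500 = 0.69

standardized Cronbach's alpha = 0.69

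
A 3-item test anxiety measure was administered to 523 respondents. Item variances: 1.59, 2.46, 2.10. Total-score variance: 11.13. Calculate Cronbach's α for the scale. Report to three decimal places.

Cronbach's α = 0.671

Σσ²ᵢ = 1.59 + 2.46 + 2.10 = 6.15
α = (k/(k−1))·(1 − Σσ²ᵢ/Var(T)) = (3/2)·(1 − 6.15/11.13) = 0.671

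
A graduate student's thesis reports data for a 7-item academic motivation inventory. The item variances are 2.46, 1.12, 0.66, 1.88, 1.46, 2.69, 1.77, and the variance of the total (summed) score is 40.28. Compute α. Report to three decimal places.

sum of item variances = 2.46 + 1.12 + 0.66 + 1.88 + 1.46 + 2.69 + 1.77 = 12.04
α = (k/(k−1))·(1 − sum of item variances/total variance) = (7/6)·(1 − 12.04/40.28) = 0.818

α = 0.818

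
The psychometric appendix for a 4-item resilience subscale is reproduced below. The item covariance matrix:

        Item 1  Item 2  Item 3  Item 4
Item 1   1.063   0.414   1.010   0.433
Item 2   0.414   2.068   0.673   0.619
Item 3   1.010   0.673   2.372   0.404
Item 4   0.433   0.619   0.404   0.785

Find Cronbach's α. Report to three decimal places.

α = 0.707

Σσ²ᵢ = 1.063 + 2.068 + 2.372 + 0.785 = 6.288
Sum of off-diagonal covariances = 3.553
total variance = 6.288 + 2 × 3.553 = 13.394
α = (k/(k−1))·(1 − Σσ²ᵢ/total variance) = (4/3)·(1 − 6.288/13.394) = 0.707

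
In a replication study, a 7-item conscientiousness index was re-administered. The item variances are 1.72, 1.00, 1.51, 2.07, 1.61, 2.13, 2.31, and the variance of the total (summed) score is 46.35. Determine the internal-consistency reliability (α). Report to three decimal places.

α = 0.856

sum of item variances = 1.72 + 1.00 + 1.51 + 2.07 + 1.61 + 2.13 + 2.31 = 12.35
α = (k/(k−1))·(1 − sum of item variances/Var(T)) = (7/6)·(1 − 12.35/46.35) = 0.856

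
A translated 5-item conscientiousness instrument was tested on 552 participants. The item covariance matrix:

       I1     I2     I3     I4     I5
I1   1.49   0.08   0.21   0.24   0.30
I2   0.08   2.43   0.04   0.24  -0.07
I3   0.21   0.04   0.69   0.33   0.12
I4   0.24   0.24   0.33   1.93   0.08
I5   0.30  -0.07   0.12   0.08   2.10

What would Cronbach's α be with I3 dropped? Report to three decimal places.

Remaining items: I1, I2, I4, I5 (k = 4).
Σσᵢ² = 1.49 + 2.43 + 1.93 + 2.10 = 7.95
total variance = 7.95 + 2 × 0.87 = 9.69
α (item deleted) = (4/3)·(1 − 7.95/9.69) = 0.239

Cronbach's α = 0.239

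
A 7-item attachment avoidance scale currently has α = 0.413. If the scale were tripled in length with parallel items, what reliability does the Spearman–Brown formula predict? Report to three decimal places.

predicted reliability = 0.679

Length factor m = 3
α' = m·α / (1 + (m−1)·α)
   = 3 × 0.413 / (1 + (3 − 1) × 0.413)
   = 1.2390 / 1.8260 = 0.679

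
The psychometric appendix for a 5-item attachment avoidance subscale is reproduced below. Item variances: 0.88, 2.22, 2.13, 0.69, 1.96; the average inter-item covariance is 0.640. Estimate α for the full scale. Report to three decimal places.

Σσ²ᵢ = 0.88 + 2.22 + 2.13 + 0.69 + 1.96 = 7.88
Sum of the 10 distinct covariances = 10 × 0.640 = 6.400
σ²_total = Σσ²ᵢ + 2·Σcov = 7.88 + 2 × 6.400 = 20.680
α = (5/4)·(1 − 7.88/20.680) = 0.774

α = 0.774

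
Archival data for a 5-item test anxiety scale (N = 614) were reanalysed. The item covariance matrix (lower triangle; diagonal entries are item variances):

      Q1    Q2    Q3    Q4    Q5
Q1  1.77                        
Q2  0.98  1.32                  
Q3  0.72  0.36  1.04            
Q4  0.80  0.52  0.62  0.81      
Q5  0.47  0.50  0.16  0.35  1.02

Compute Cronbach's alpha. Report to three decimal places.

Cronbach's alpha = 0.810

sum of item variances = 1.77 + 1.32 + 1.04 + 0.81 + 1.02 = 5.96
Sum of off-diagonal covariances = 5.48
σ²_T = 5.96 + 2 × 5.48 = 16.92
α = (k/(k−1))·(1 − sum of item variances/σ²_T) = (5/4)·(1 − 5.96/16.92) = 0.810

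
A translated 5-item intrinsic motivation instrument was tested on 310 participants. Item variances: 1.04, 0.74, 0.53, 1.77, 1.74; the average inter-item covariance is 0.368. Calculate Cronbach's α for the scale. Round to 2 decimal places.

ΣVar(i) = 1.04 + 0.74 + 0.53 + 1.77 + 1.74 = 5.82
Sum of the 10 distinct covariances = 10 × 0.368 = 3.680
Var(T) = ΣVar(i) + 2·Σcov = 5.82 + 2 × 3.680 = 13.180
α = (5/4)·(1 − 5.82/13.180) = 0.70

Cronbach's α = 0.70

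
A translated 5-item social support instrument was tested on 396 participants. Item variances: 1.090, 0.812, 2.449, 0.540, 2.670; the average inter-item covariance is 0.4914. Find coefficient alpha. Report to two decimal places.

ΣVar(i) = 1.090 + 0.812 + 2.449 + 0.540 + 2.670 = 7.561
Sum of the 10 distinct covariances = 10 × 0.4914 = 4.9140
total variance = ΣVar(i) + 2·Σcov = 7.561 + 2 × 4.9140 = 17.3890
α = (5/4)·(1 − 7.561/17.3890) = 0.71

coefficient alpha = 0.71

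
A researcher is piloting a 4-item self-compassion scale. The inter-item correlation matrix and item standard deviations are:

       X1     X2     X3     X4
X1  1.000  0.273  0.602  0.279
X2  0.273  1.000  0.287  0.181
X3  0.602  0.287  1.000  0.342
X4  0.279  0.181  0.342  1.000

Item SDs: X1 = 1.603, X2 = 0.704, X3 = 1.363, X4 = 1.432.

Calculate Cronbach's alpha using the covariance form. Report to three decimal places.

Σσ²ᵢ = 1.603² + 0.704² + 1.363² + 1.432² = 6.9736
Covariances σ_ij = r_ij · s_i · s_j:
  σ(X1,X2) = 0.273 × 1.603 × 0.704 = 0.3081
  σ(X1,X3) = 0.602 × 1.603 × 1.363 = 1.3153
  σ(X1,X4) = 0.279 × 1.603 × 1.432 = 0.6404
  σ(X2,X3) = 0.287 × 0.704 × 1.363 = 0.2754
  σ(X2,X4) = 0.181 × 0.704 × 1.432 = 0.1825
  σ(X3,X4) = 0.342 × 1.363 × 1.432 = 0.6675
σ²_T = Σσ²ᵢ + 2·Σσ_ij = 6.9736 + 2 × 3.3892 = 13.7520
α = (4/3)·(1 − 6.9736/13.7520) = 0.657

α = 0.657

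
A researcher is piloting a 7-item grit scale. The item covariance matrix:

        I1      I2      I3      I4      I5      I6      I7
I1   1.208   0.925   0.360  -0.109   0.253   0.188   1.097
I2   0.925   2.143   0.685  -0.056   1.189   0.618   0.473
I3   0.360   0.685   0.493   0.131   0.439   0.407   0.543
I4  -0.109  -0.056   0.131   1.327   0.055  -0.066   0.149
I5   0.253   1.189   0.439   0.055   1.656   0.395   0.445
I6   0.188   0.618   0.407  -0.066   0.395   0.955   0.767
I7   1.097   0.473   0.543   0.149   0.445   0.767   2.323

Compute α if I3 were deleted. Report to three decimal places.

α = 0.682

Remaining items: I1, I2, I4, I5, I6, I7 (k = 6).
Σσ²ᵢ = 1.208 + 2.143 + 1.327 + 1.656 + 0.955 + 2.323 = 9.612
total variance = 9.612 + 2 × 6.323 = 22.258
α (item deleted) = (6/5)·(1 − 9.612/22.258) = 0.682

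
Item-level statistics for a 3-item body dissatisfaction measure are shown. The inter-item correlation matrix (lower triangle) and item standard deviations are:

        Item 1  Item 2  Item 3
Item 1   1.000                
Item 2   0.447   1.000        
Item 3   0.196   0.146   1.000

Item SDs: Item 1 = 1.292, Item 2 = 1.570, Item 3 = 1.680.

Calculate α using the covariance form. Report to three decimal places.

α = 0.496

Σσ²ᵢ = 1.292² + 1.570² + 1.680² = 6.9566
Covariances σ_ij = r_ij · s_i · s_j:
  σ(Item 1,Item 2) = 0.447 × 1.292 × 1.570 = 0.9067
  σ(Item 1,Item 3) = 0.196 × 1.292 × 1.680 = 0.4254
  σ(Item 2,Item 3) = 0.146 × 1.570 × 1.680 = 0.3851
σ²_T = Σσ²ᵢ + 2·Σσ_ij = 6.9566 + 2 × 1.7172 = 10.3910
α = (3/2)·(1 − 6.9566/10.3910) = 0.496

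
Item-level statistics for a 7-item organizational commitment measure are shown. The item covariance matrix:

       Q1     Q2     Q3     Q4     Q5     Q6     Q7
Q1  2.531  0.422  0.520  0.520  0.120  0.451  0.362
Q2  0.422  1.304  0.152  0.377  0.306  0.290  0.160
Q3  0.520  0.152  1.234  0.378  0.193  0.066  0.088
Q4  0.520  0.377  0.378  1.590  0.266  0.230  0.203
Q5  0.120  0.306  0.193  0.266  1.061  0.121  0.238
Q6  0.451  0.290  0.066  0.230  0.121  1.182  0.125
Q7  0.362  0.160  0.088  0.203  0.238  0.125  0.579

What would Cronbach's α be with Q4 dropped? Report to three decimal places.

Remaining items: Q1, Q2, Q3, Q5, Q6, Q7 (k = 6).
Σσᵢ² = 2.531 + 1.304 + 1.234 + 1.061 + 1.182 + 0.579 = 7.891
σ²_T = 7.891 + 2 × 3.614 = 15.119
α (item deleted) = (6/5)·(1 − 7.891/15.119) = 0.574

Cronbach's α = 0.574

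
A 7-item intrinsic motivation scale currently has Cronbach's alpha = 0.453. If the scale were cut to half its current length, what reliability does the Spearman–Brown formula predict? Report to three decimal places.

predicted reliability = 0.293

Length factor m = 1/2
α' = m·α / (1 − (1−m)·α)
   = 1/2 × 0.453 / (1 − (1 − 1/2) × 0.453)
   = 0.2265 / 0.7735 = 0.293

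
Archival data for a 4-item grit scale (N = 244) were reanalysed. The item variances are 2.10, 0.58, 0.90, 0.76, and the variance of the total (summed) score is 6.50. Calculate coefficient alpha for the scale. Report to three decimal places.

α = 0.443

Σσᵢ² = 2.10 + 0.58 + 0.90 + 0.76 = 4.34
α = (k/(k−1))·(1 − Σσᵢ²/total variance) = (4/3)·(1 − 4.34/6.50) = 0.443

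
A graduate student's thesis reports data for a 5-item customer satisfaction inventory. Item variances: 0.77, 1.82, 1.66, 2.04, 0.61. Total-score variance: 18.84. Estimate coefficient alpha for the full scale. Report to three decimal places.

α = 0.792

Σσ²ᵢ = 0.77 + 1.82 + 1.66 + 2.04 + 0.61 = 6.90
α = (k/(k−1))·(1 − Σσ²ᵢ/σ²_total) = (5/4)·(1 − 6.90/18.84) = 0.792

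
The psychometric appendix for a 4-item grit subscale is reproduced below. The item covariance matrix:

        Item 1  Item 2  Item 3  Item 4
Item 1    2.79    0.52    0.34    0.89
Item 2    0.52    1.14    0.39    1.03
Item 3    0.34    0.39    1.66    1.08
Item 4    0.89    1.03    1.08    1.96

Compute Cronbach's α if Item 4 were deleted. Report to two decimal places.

α = 0.46

Remaining items: Item 1, Item 2, Item 3 (k = 3).
Σσ²ᵢ = 2.79 + 1.14 + 1.66 = 5.59
total variance = 5.59 + 2 × 1.25 = 8.09
α (item deleted) = (3/2)·(1 − 5.59/8.09) = 0.46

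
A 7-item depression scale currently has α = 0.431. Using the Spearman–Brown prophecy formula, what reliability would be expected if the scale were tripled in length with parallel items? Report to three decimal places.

Length factor m = 3
α' = m·α / (1 + (m−1)·α)
   = 3 × 0.431 / (1 + (3 − 1) × 0.431)
   = 1.2930 / 1.8620 = 0.694

predicted reliability = 0.694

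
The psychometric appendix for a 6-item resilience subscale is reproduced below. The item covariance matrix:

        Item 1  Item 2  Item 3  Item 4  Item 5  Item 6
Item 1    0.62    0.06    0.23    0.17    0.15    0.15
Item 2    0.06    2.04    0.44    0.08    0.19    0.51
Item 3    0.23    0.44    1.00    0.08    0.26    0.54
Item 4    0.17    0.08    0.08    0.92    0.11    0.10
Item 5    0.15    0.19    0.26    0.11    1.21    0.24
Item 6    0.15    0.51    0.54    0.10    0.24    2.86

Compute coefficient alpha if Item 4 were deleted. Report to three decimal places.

coefficient alpha = 0.522

Remaining items: Item 1, Item 2, Item 3, Item 5, Item 6 (k = 5).
ΣVar(i) = 0.62 + 2.04 + 1.00 + 1.21 + 2.86 = 7.73
σ²_T = 7.73 + 2 × 2.77 = 13.27
α (item deleted) = (5/4)·(1 − 7.73/13.27) = 0.522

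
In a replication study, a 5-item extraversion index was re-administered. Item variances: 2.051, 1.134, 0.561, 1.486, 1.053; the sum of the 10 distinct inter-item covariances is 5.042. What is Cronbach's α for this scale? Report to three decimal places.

α = 0.770

Σσᵢ² = 2.051 + 1.134 + 0.561 + 1.486 + 1.053 = 6.285
Sum of distinct covariances = 5.042
total variance = Σσᵢ² + 2·Σcov = 6.285 + 2 × 5.042 = 16.369
α = (5/4)·(1 − 6.285/16.369) = 0.770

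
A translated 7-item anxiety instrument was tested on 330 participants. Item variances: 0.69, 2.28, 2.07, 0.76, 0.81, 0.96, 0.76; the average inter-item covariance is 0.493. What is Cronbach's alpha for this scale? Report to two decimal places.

Cronbach's alpha = 0.83

sum of item variances = 0.69 + 2.28 + 2.07 + 0.76 + 0.81 + 0.96 + 0.76 = 8.33
Sum of the 21 distinct covariances = 21 × 0.493 = 10.353
total variance = sum of item variances + 2·Σcov = 8.33 + 2 × 10.353 = 29.036
α = (7/6)·(1 − 8.33/29.036) = 0.83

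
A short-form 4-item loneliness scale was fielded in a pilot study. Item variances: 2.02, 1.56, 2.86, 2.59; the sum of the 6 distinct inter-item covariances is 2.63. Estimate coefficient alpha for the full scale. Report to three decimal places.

ΣVar(i) = 2.02 + 1.56 + 2.86 + 2.59 = 9.03
Sum of distinct covariances = 2.63
Var(T) = ΣVar(i) + 2·Σcov = 9.03 + 2 × 2.63 = 14.29
α = (4/3)·(1 − 9.03/14.29) = 0.491

α = 0.491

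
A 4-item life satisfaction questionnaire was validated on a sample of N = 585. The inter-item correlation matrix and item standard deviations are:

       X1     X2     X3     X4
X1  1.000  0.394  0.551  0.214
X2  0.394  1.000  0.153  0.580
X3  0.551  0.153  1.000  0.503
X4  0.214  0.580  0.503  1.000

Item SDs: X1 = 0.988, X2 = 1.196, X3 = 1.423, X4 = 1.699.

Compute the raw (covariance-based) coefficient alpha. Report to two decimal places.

Σσ²ᵢ = 0.988² + 1.196² + 1.423² + 1.699² = 7.3181
Covariances σ_ij = r_ij · s_i · s_j:
  σ(X1,X2) = 0.394 × 0.988 × 1.196 = 0.4656
  σ(X1,X3) = 0.551 × 0.988 × 1.423 = 0.7747
  σ(X1,X4) = 0.214 × 0.988 × 1.699 = 0.3592
  σ(X2,X3) = 0.153 × 1.196 × 1.423 = 0.2604
  σ(X2,X4) = 0.580 × 1.196 × 1.699 = 1.1786
  σ(X3,X4) = 0.503 × 1.423 × 1.699 = 1.2161
σ²_T = Σσ²ᵢ + 2·Σσ_ij = 7.3181 + 2 × 4.2546 = 15.8273
α = (4/3)·(1 − 7.3181/15.8273) = 0.72

α = 0.72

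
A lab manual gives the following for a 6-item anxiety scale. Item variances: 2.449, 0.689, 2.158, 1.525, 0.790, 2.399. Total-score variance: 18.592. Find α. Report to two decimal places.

α = 0.55

ΣVar(i) = 2.449 + 0.689 + 2.158 + 1.525 + 0.790 + 2.399 = 10.010
α = (k/(k−1))·(1 − ΣVar(i)/σ²_total) = (6/5)·(1 − 10.010/18.592) = 0.55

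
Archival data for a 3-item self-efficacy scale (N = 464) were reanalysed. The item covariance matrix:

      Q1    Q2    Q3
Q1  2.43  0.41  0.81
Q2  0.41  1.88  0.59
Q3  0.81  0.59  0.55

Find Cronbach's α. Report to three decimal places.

sum of item variances = 2.43 + 1.88 + 0.55 = 4.86
Σ_{i<j} σ_ij = 1.81
σ²_total = 4.86 + 2 × 1.81 = 8.48
α = (k/(k−1))·(1 − sum of item variances/σ²_total) = (3/2)·(1 − 4.86/8.48) = 0.640

Cronbach's α = 0.640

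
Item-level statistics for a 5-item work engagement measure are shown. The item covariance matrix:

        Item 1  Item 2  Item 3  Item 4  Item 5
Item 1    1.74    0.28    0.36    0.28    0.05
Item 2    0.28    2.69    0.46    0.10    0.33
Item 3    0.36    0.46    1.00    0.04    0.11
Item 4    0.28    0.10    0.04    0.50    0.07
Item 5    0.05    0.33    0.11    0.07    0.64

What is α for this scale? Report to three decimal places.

Σσ²ᵢ = 1.74 + 2.69 + 1.00 + 0.50 + 0.64 = 6.57
Σ_{i<j} σ_ij = 2.08
total variance = 6.57 + 2 × 2.08 = 10.73
α = (k/(k−1))·(1 − Σσ²ᵢ/total variance) = (5/4)·(1 − 6.57/10.73) = 0.485

α = 0.485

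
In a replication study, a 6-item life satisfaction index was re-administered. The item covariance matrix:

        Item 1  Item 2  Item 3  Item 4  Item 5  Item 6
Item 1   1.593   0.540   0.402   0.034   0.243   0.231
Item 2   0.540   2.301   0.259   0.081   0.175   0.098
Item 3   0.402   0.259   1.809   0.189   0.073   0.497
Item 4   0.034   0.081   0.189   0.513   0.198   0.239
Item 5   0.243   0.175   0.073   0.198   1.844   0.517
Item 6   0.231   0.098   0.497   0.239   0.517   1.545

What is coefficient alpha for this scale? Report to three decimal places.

sum of item variances = 1.593 + 2.301 + 1.809 + 0.513 + 1.844 + 1.545 = 9.605
Sum of the distinct covariances = 3.776
σ²_total = 9.605 + 2 × 3.776 = 17.157
α = (k/(k−1))·(1 − sum of item variances/σ²_total) = (6/5)·(1 − 9.605/17.157) = 0.528

α = 0.528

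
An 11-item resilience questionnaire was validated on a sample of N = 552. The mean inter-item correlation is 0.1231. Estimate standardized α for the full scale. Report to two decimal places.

Standardized α = k·r̄ / (1 + (k−1)·r̄) = 11 × 0.1231 / (1 + 10 × 0.1231)
  = 1.3541 / 2.2310 = 0.61

standardized α = 0.61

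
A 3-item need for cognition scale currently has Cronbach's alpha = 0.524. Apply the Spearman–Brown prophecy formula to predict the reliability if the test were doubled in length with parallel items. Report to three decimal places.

predicted reliability = 0.688

Length factor m = 2
α' = m·α / (1 + (m−1)·α)
   = 2 × 0.524 / (1 + (2 − 1) × 0.524)
   = 1.0480 / 1.5240 = 0.688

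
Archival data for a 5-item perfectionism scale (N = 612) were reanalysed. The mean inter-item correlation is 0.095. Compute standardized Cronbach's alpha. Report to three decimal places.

standardized Cronbach's alpha = 0.344

Standardized α = k·r̄ / (1 + (k−1)·r̄) = 5 × 0.095 / (1 + 4 × 0.095)
  = 0.4750 / 1.3800 = 0.344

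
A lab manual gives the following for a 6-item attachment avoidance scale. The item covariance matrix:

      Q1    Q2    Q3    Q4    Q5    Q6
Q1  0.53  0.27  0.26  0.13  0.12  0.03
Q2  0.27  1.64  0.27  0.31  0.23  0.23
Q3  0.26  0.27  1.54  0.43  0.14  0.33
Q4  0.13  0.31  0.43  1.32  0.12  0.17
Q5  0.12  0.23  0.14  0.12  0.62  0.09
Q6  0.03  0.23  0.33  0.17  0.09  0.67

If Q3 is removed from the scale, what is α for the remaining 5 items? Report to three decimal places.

Remaining items: Q1, Q2, Q4, Q5, Q6 (k = 5).
sum of item variances = 0.53 + 1.64 + 1.32 + 0.62 + 0.67 = 4.78
Var(T) = 4.78 + 2 × 1.70 = 8.18
α (item deleted) = (5/4)·(1 − 4.78/8.18) = 0.520

α = 0.520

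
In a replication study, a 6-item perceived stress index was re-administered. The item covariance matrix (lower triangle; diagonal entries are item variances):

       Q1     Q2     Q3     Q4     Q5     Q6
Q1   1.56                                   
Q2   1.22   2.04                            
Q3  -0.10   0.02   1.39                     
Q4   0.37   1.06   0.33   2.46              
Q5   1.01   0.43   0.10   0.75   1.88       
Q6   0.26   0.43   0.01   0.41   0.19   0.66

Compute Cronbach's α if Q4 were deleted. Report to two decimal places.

Cronbach's α = 0.61

Remaining items: Q1, Q2, Q3, Q5, Q6 (k = 5).
Σσ²ᵢ = 1.56 + 2.04 + 1.39 + 1.88 + 0.66 = 7.53
σ²_T = 7.53 + 2 × 3.57 = 14.67
α (item deleted) = (5/4)·(1 − 7.53/14.67) = 0.61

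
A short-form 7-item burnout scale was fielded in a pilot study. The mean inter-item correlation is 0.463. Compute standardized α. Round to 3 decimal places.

α = 0.858

Standardized α = k·r̄ / (1 + (k−1)·r̄) = 7 × 0.463 / (1 + 6 × 0.463)
  = 3.2410 / 3.7780 = 0.858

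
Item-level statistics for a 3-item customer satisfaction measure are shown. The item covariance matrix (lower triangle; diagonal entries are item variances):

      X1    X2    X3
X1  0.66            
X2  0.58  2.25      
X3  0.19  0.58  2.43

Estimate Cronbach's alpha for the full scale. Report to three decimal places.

Σσ²ᵢ = 0.66 + 2.25 + 2.43 = 5.34
Sum of off-diagonal covariances = 1.35
σ²_total = 5.34 + 2 × 1.35 = 8.04
α = (k/(k−1))·(1 − Σσ²ᵢ/σ²_total) = (3/2)·(1 − 5.34/8.04) = 0.504

Cronbach's alpha = 0.504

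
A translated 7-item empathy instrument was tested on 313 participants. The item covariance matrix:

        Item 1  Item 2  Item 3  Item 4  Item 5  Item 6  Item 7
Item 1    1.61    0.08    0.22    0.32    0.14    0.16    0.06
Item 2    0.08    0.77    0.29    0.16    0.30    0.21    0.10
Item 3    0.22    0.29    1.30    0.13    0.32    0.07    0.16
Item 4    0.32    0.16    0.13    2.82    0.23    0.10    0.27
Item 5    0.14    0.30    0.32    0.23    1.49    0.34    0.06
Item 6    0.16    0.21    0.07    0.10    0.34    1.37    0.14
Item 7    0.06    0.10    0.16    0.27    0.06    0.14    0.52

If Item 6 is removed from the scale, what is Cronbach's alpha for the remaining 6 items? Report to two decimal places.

α = 0.48

Remaining items: Item 1, Item 2, Item 3, Item 4, Item 5, Item 7 (k = 6).
ΣVar(i) = 1.61 + 0.77 + 1.30 + 2.82 + 1.49 + 0.52 = 8.51
σ²_T = 8.51 + 2 × 2.84 = 14.19
α (item deleted) = (6/5)·(1 − 8.51/14.19) = 0.48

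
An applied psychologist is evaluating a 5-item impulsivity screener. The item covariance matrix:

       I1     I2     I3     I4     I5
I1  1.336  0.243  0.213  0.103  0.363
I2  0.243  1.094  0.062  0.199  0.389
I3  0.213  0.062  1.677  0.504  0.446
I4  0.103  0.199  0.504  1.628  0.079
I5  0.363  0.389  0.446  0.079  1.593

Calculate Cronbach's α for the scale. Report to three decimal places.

sum of item variances = 1.336 + 1.094 + 1.677 + 1.628 + 1.593 = 7.328
Σ_{i<j} σ_ij = 2.601
total variance = 7.328 + 2 × 2.601 = 12.530
α = (k/(k−1))·(1 − sum of item variances/total variance) = (5/4)·(1 − 7.328/12.530) = 0.519

Cronbach's α = 0.519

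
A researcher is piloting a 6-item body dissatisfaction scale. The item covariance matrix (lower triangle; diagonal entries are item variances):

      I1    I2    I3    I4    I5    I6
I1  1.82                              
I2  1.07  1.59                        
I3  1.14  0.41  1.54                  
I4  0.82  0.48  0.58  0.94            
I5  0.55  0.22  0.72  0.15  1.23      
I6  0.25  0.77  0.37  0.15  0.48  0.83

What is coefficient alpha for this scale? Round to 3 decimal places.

coefficient alpha = 0.807

Σσᵢ² = 1.82 + 1.59 + 1.54 + 0.94 + 1.23 + 0.83 = 7.95
Σ_{i<j} σ_ij = 8.16
total variance = 7.95 + 2 × 8.16 = 24.27
α = (k/(k−1))·(1 − Σσᵢ²/total variance) = (6/5)·(1 − 7.95/24.27) = 0.807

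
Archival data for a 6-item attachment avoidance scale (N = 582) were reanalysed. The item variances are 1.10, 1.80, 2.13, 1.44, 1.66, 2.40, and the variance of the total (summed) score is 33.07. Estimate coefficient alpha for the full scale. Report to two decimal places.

α = 0.82

ΣVar(i) = 1.10 + 1.80 + 2.13 + 1.44 + 1.66 + 2.40 = 10.53
α = (k/(k−1))·(1 − ΣVar(i)/σ²_total) = (6/5)·(1 − 10.53/33.07) = 0.82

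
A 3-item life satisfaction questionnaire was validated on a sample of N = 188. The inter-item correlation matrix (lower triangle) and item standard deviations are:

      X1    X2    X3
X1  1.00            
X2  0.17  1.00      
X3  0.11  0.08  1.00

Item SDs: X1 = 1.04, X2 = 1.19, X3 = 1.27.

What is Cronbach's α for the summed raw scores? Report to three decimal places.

α = 0.282

Σσ²ᵢ = 1.04² + 1.19² + 1.27² = 4.1106
Covariances σ_ij = r_ij · s_i · s_j:
  σ(X1,X2) = 0.17 × 1.04 × 1.19 = 0.2104
  σ(X1,X3) = 0.11 × 1.04 × 1.27 = 0.1453
  σ(X2,X3) = 0.08 × 1.19 × 1.27 = 0.1209
σ²_T = Σσ²ᵢ + 2·Σσ_ij = 4.1106 + 2 × 0.4766 = 5.0638
α = (3/2)·(1 − 4.1106/5.0638) = 0.282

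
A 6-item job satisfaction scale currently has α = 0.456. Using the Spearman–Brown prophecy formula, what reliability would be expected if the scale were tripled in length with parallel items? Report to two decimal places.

predicted reliability = 0.72

Length factor m = 3
α' = m·α / (1 + (m−1)·α)
   = 3 × 0.456 / (1 + (3 − 1) × 0.456)
   = 1.3680 / 1.9120 = 0.72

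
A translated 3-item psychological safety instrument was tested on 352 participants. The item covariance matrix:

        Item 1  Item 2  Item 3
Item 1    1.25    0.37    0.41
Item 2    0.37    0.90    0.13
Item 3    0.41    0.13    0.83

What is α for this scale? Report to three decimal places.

α = 0.569

Σσᵢ² = 1.25 + 0.90 + 0.83 = 2.98
Σ_{i<j} σ_ij = 0.91
total variance = 2.98 + 2 × 0.91 = 4.80
α = (k/(k−1))·(1 − Σσᵢ²/total variance) = (3/2)·(1 − 2.98/4.80) = 0.569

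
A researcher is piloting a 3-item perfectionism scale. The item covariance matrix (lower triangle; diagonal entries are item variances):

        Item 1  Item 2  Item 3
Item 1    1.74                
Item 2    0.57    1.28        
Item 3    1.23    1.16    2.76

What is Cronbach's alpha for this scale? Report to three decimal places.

Σσ²ᵢ = 1.74 + 1.28 + 2.76 = 5.78
Sum of the distinct covariances = 2.96
total variance = 5.78 + 2 × 2.96 = 11.70
α = (k/(k−1))·(1 − Σσ²ᵢ/total variance) = (3/2)·(1 − 5.78/11.70) = 0.759

α = 0.759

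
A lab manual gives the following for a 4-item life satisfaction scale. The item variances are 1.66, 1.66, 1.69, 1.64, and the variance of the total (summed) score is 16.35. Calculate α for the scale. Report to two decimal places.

α = 0.79

Σσ²ᵢ = 1.66 + 1.66 + 1.69 + 1.64 = 6.65
α = (k/(k−1))·(1 − Σσ²ᵢ/σ²_T) = (4/3)·(1 − 6.65/16.35) = 0.79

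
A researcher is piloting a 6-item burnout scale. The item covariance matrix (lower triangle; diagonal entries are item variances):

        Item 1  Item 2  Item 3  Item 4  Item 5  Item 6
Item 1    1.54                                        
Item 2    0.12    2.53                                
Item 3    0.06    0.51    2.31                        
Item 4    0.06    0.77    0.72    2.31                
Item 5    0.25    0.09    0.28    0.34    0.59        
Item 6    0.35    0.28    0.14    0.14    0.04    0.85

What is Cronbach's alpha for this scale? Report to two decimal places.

sum of item variances = 1.54 + 2.53 + 2.31 + 2.31 + 0.59 + 0.85 = 10.13
Sum of the distinct covariances = 4.15
total variance = 10.13 + 2 × 4.15 = 18.43
α = (k/(k−1))·(1 − sum of item variances/total variance) = (6/5)·(1 − 10.13/18.43) = 0.54

Cronbach's alpha = 0.54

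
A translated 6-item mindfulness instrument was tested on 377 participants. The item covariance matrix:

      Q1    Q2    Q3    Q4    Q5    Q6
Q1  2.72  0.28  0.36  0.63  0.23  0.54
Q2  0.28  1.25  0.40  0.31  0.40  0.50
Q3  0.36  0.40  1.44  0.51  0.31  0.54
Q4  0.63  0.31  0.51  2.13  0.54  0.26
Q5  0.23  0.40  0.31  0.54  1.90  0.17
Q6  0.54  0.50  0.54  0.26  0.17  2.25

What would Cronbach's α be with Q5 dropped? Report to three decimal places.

Remaining items: Q1, Q2, Q3, Q4, Q6 (k = 5).
Σσ²ᵢ = 2.72 + 1.25 + 1.44 + 2.13 + 2.25 = 9.79
total variance = 9.79 + 2 × 4.33 = 18.45
α (item deleted) = (5/4)·(1 − 9.79/18.45) = 0.587

Cronbach's α = 0.587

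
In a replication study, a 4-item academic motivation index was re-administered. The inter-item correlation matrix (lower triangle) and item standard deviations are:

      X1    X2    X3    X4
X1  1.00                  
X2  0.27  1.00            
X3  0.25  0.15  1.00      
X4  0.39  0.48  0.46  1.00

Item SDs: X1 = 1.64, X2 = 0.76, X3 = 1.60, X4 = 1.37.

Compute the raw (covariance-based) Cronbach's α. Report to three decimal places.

Σσ²ᵢ = 1.64² + 0.76² + 1.60² + 1.37² = 7.7041
Covariances σ_ij = r_ij · s_i · s_j:
  σ(X1,X2) = 0.27 × 1.64 × 0.76 = 0.3365
  σ(X1,X3) = 0.25 × 1.64 × 1.60 = 0.6560
  σ(X1,X4) = 0.39 × 1.64 × 1.37 = 0.8763
  σ(X2,X3) = 0.15 × 0.76 × 1.60 = 0.1824
  σ(X2,X4) = 0.48 × 0.76 × 1.37 = 0.4998
  σ(X3,X4) = 0.46 × 1.60 × 1.37 = 1.0083
σ²_T = Σσ²ᵢ + 2·Σσ_ij = 7.7041 + 2 × 3.5593 = 14.8227
α = (4/3)·(1 − 7.7041/14.8227) = 0.640

α = 0.640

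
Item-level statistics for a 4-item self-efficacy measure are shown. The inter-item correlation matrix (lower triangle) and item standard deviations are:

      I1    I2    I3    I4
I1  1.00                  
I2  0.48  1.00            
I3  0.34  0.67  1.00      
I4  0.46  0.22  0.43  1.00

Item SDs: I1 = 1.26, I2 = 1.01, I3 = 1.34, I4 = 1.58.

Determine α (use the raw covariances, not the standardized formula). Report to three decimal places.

α = 0.737

Σσ²ᵢ = 1.26² + 1.01² + 1.34² + 1.58² = 6.8997
Covariances σ_ij = r_ij · s_i · s_j:
  σ(I1,I2) = 0.48 × 1.26 × 1.01 = 0.6108
  σ(I1,I3) = 0.34 × 1.26 × 1.34 = 0.5741
  σ(I1,I4) = 0.46 × 1.26 × 1.58 = 0.9158
  σ(I2,I3) = 0.67 × 1.01 × 1.34 = 0.9068
  σ(I2,I4) = 0.22 × 1.01 × 1.58 = 0.3511
  σ(I3,I4) = 0.43 × 1.34 × 1.58 = 0.9104
σ²_T = Σσ²ᵢ + 2·Σσ_ij = 6.8997 + 2 × 4.2690 = 15.4377
α = (4/3)·(1 − 6.8997/15.4377) = 0.737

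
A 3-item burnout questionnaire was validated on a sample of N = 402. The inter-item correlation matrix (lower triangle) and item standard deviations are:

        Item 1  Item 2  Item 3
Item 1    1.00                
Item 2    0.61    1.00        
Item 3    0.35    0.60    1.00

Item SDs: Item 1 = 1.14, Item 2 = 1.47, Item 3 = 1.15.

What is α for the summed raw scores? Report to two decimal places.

α = 0.77

Σσ²ᵢ = 1.14² + 1.47² + 1.15² = 4.7830
Covariances σ_ij = r_ij · s_i · s_j:
  σ(Item 1,Item 2) = 0.61 × 1.14 × 1.47 = 1.0222
  σ(Item 1,Item 3) = 0.35 × 1.14 × 1.15 = 0.4588
  σ(Item 2,Item 3) = 0.60 × 1.47 × 1.15 = 1.0143
σ²_T = Σσ²ᵢ + 2·Σσ_ij = 4.7830 + 2 × 2.4953 = 9.7736
α = (3/2)·(1 − 4.7830/9.7736) = 0.77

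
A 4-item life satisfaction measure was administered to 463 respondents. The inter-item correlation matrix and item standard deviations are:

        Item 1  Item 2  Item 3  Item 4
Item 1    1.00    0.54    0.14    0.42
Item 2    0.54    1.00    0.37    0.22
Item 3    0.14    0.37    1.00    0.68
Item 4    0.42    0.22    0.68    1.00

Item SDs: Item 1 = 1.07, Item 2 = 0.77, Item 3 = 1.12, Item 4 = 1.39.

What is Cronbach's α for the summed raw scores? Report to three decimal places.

Σσ²ᵢ = 1.07² + 0.77² + 1.12² + 1.39² = 4.9243
Covariances σ_ij = r_ij · s_i · s_j:
  σ(Item 1,Item 2) = 0.54 × 1.07 × 0.77 = 0.4449
  σ(Item 1,Item 3) = 0.14 × 1.07 × 1.12 = 0.1678
  σ(Item 1,Item 4) = 0.42 × 1.07 × 1.39 = 0.6247
  σ(Item 2,Item 3) = 0.37 × 0.77 × 1.12 = 0.3191
  σ(Item 2,Item 4) = 0.22 × 0.77 × 1.39 = 0.2355
  σ(Item 3,Item 4) = 0.68 × 1.12 × 1.39 = 1.0586
σ²_T = Σσ²ᵢ + 2·Σσ_ij = 4.9243 + 2 × 2.8506 = 10.6255
α = (4/3)·(1 − 4.9243/10.6255) = 0.715

α = 0.715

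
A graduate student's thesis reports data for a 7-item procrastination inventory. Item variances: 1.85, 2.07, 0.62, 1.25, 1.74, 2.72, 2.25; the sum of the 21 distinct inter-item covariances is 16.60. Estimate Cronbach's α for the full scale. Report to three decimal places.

sum of item variances = 1.85 + 2.07 + 0.62 + 1.25 + 1.74 + 2.72 + 2.25 = 12.50
Sum of distinct covariances = 16.60
Var(T) = sum of item variances + 2·Σcov = 12.50 + 2 × 16.60 = 45.70
α = (7/6)·(1 − 12.50/45.70) = 0.848

Cronbach's α = 0.848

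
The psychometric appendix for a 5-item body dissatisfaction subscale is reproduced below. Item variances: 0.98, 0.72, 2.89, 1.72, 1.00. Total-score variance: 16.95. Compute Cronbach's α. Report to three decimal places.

ΣVar(i) = 0.98 + 0.72 + 2.89 + 1.72 + 1.00 = 7.31
α = (k/(k−1))·(1 − ΣVar(i)/σ²_total) = (5/4)·(1 − 7.31/16.95) = 0.711

Cronbach's α = 0.711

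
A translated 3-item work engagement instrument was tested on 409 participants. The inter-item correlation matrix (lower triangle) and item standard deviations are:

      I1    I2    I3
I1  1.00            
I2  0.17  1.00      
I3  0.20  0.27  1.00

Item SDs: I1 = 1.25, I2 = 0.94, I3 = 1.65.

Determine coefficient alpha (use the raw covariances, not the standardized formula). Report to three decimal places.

Σσ²ᵢ = 1.25² + 0.94² + 1.65² = 5.1686
Covariances σ_ij = r_ij · s_i · s_j:
  σ(I1,I2) = 0.17 × 1.25 × 0.94 = 0.1998
  σ(I1,I3) = 0.20 × 1.25 × 1.65 = 0.4125
  σ(I2,I3) = 0.27 × 0.94 × 1.65 = 0.4188
σ²_T = Σσ²ᵢ + 2·Σσ_ij = 5.1686 + 2 × 1.0311 = 7.2308
α = (3/2)·(1 − 5.1686/7.2308) = 0.428

α = 0.428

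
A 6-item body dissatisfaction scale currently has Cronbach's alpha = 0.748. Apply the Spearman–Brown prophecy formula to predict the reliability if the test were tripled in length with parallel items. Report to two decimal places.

predicted reliability = 0.90

Length factor m = 3
α' = m·α / (1 + (m−1)·α)
   = 3 × 0.748 / (1 + (3 − 1) × 0.748)
   = 2.2440 / 2.4960 = 0.90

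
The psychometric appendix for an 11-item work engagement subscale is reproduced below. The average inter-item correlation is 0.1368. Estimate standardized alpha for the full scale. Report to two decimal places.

Standardized α = k·r̄ / (1 + (k−1)·r̄) = 11 × 0.1368 / (1 + 10 × 0.1368)
  = 1.5048 / 2.3680 = 0.64

α = 0.64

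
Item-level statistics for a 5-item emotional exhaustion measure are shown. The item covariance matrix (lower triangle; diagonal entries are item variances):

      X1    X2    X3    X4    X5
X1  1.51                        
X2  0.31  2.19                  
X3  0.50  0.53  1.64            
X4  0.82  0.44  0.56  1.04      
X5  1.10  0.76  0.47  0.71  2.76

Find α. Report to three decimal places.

Σσ²ᵢ = 1.51 + 2.19 + 1.64 + 1.04 + 2.76 = 9.14
Σ_{i<j} σ_ij = 6.20
Var(T) = 9.14 + 2 × 6.20 = 21.54
α = (k/(k−1))·(1 − Σσ²ᵢ/Var(T)) = (5/4)·(1 − 9.14/21.54) = 0.720

α = 0.720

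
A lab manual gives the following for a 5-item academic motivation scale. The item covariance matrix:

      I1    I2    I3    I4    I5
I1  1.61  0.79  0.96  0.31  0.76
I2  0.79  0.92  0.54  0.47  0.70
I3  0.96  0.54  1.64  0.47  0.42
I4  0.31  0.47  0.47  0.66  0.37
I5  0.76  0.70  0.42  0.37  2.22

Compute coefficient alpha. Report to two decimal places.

coefficient alpha = 0.78

Σσ²ᵢ = 1.61 + 0.92 + 1.64 + 0.66 + 2.22 = 7.05
Σ_{i<j} σ_ij = 5.79
σ²_total = 7.05 + 2 × 5.79 = 18.63
α = (k/(k−1))·(1 − Σσ²ᵢ/σ²_total) = (5/4)·(1 − 7.05/18.63) = 0.78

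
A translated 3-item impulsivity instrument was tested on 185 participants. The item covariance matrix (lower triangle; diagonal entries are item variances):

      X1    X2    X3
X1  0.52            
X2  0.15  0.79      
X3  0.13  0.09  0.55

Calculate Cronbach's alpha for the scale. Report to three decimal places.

sum of item variances = 0.52 + 0.79 + 0.55 = 1.86
Sum of off-diagonal covariances = 0.37
σ²_total = 1.86 + 2 × 0.37 = 2.60
α = (k/(k−1))·(1 − sum of item variances/σ²_total) = (3/2)·(1 − 1.86/2.60) = 0.427

α = 0.427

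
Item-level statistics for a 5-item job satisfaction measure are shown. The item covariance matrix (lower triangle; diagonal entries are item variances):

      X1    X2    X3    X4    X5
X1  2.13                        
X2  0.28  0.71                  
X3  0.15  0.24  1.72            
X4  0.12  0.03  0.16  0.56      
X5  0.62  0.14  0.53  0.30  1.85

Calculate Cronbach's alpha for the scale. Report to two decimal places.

α = 0.53

sum of item variances = 2.13 + 0.71 + 1.72 + 0.56 + 1.85 = 6.97
Σ_{i<j} σ_ij = 2.57
σ²_total = 6.97 + 2 × 2.57 = 12.11
α = (k/(k−1))·(1 − sum of item variances/σ²_total) = (5/4)·(1 − 6.97/12.11) = 0.53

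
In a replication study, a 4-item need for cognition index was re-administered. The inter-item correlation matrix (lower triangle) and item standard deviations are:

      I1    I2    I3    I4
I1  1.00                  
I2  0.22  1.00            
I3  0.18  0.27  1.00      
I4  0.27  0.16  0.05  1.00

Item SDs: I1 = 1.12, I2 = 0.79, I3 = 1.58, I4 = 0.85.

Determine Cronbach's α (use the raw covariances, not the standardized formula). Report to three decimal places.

Σσ²ᵢ = 1.12² + 0.79² + 1.58² + 0.85² = 5.0974
Covariances σ_ij = r_ij · s_i · s_j:
  σ(I1,I2) = 0.22 × 1.12 × 0.79 = 0.1947
  σ(I1,I3) = 0.18 × 1.12 × 1.58 = 0.3185
  σ(I1,I4) = 0.27 × 1.12 × 0.85 = 0.2570
  σ(I2,I3) = 0.27 × 0.79 × 1.58 = 0.3370
  σ(I2,I4) = 0.16 × 0.79 × 0.85 = 0.1074
  σ(I3,I4) = 0.05 × 1.58 × 0.85 = 0.0672
σ²_T = Σσ²ᵢ + 2·Σσ_ij = 5.0974 + 2 × 1.2818 = 7.6610
α = (4/3)·(1 − 5.0974/7.6610) = 0.446

Cronbach's α = 0.446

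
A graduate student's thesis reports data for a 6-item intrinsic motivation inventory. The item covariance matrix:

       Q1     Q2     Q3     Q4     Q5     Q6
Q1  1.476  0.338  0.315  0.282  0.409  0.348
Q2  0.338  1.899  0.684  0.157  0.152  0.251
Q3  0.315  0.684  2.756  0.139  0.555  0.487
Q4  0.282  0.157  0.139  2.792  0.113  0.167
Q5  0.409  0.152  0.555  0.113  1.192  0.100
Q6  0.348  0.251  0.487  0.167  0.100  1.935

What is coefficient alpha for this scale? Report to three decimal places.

α = 0.513

Σσᵢ² = 1.476 + 1.899 + 2.756 + 2.792 + 1.192 + 1.935 = 12.050
Σ_{i<j} σ_ij = 4.497
total variance = 12.050 + 2 × 4.497 = 21.044
α = (k/(k−1))·(1 − Σσᵢ²/total variance) = (6/5)·(1 − 12.050/21.044) = 0.513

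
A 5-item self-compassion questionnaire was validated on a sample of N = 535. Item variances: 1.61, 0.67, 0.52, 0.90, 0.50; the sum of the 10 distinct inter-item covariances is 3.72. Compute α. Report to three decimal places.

Σσ²ᵢ = 1.61 + 0.67 + 0.52 + 0.90 + 0.50 = 4.20
Sum of distinct covariances = 3.72
σ²_total = Σσ²ᵢ + 2·Σcov = 4.20 + 2 × 3.72 = 11.64
α = (5/4)·(1 − 4.20/11.64) = 0.799

α = 0.799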